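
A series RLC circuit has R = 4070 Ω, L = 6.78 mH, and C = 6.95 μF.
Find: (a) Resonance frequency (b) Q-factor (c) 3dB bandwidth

Step 1 — Resonance: ω₀ = 1/√(LC) = 1/√(0.00678·6.95e-06) = 4607 rad/s.
Step 2 — f₀ = ω₀/(2π) = 733.2 Hz.
Step 3 — Series Q: Q = ω₀L/R = 4607·0.00678/4070 = 0.007674.
Step 4 — Bandwidth: Δω = ω₀/Q = 6.003e+05 rad/s; BW = Δω/(2π) = 9.554e+04 Hz.

(a) f₀ = 733.2 Hz  (b) Q = 0.007674  (c) BW = 9.554e+04 Hz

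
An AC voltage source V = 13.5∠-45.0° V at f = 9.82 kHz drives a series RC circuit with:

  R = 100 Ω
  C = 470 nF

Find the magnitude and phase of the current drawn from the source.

Step 1 — Angular frequency: ω = 2π·f = 2π·9820 = 6.17e+04 rad/s.
Step 2 — Component impedances:
  R: Z = R = 100 Ω
  C: Z = 1/(jωC) = -j/(ω·C) = 0 - j34.48 Ω
Step 3 — Series combination: Z_total = R + C = 100 - j34.48 Ω = 105.8∠-19.0° Ω.
Step 4 — Source phasor: V = 13.5∠-45.0° V = 9.546 - j9.546 V.
Step 5 — Ohm's law: I = V / Z_total = (9.546 - j9.546) / (100 - j34.48) = 0.1147 - j0.0559 A.
Step 6 — Convert to polar: |I| = 0.1276 A, ∠I = -26.0°.

I = 0.1276∠-26.0° A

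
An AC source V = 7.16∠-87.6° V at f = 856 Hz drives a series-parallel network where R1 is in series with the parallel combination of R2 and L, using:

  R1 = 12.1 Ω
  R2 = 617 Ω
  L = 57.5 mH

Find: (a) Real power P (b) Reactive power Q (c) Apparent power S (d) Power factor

Step 1 — Angular frequency: ω = 2π·f = 2π·856 = 5378 rad/s.
Step 2 — Component impedances:
  R1: Z = R = 12.1 Ω
  R2: Z = R = 617 Ω
  L: Z = jωL = j·5378·0.0575 = 0 + j309.3 Ω
Step 3 — Parallel branch: R2 || L = 1/(1/R2 + 1/L) = 123.9 + j247.2 Ω.
Step 4 — Series with R1: Z_total = R1 + (R2 || L) = 136 + j247.2 Ω = 282.1∠61.2° Ω.
Step 5 — Source phasor: V = 7.16∠-87.6° V = 0.2998 - j7.154 V.
Step 6 — Current: I = V / Z = -0.02171 - j0.01316 A = 0.02538∠-148.8° A.
Step 7 — Complex power: S = V·I* = 0.0876 + j0.1592 VA.
Step 8 — Real power: P = Re(S) = 0.0876 W.
Step 9 — Reactive power: Q = Im(S) = 0.1592 VAR.
Step 10 — Apparent power: |S| = 0.1817 VA.
Step 11 — Power factor: PF = P/|S| = 0.482 (lagging).

(a) P = 0.0876 W  (b) Q = 0.1592 VAR  (c) S = 0.1817 VA  (d) PF = 0.482 (lagging)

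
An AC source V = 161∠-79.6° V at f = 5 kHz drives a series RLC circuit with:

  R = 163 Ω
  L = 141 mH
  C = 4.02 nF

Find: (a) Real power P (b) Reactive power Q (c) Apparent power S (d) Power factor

Step 1 — Angular frequency: ω = 2π·f = 2π·5000 = 3.142e+04 rad/s.
Step 2 — Component impedances:
  R: Z = R = 163 Ω
  L: Z = jωL = j·3.142e+04·0.141 = 0 + j4430 Ω
  C: Z = 1/(jωC) = -j/(ω·C) = 0 - j7918 Ω
Step 3 — Series combination: Z_total = R + L + C = 163 - j3489 Ω = 3492∠-87.3° Ω.
Step 4 — Source phasor: V = 161∠-79.6° V = 29.06 - j158.4 V.
Step 5 — Current: I = V / Z = 0.04568 + j0.006197 A = 0.0461∠7.7° A.
Step 6 — Complex power: S = V·I* = 0.3464 - j7.414 VA.
Step 7 — Real power: P = Re(S) = 0.3464 W.
Step 8 — Reactive power: Q = Im(S) = -7.414 VAR.
Step 9 — Apparent power: |S| = 7.422 VA.
Step 10 — Power factor: PF = P/|S| = 0.04667 (leading).

(a) P = 0.3464 W  (b) Q = -7.414 VAR  (c) S = 7.422 VA  (d) PF = 0.04667 (leading)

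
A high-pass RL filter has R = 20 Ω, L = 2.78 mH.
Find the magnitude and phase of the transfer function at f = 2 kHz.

Step 1 — Angular frequency: ω = 2π·2000 = 1.257e+04 rad/s.
Step 2 — Transfer function: H(jω) = jωL/(R + jωL).
Step 3 — Numerator jωL = j·34.93; denominator R + jωL = 20 + j34.93.
Step 4 — H = 0.7532 + j0.4312.
Step 5 — Magnitude: |H| = 0.8678 (-1.2 dB); phase: φ = 29.8°.

|H| = 0.8678 (-1.2 dB), φ = 29.8°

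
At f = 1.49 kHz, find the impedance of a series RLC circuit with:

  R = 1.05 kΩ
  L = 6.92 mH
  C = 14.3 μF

Step 1 — Angular frequency: ω = 2π·f = 2π·1490 = 9362 rad/s.
Step 2 — Component impedances:
  R: Z = R = 1050 Ω
  L: Z = jωL = j·9362·0.00692 = 0 + j64.78 Ω
  C: Z = 1/(jωC) = -j/(ω·C) = 0 - j7.47 Ω
Step 3 — Series combination: Z_total = R + L + C = 1050 + j57.32 Ω = 1052∠3.1° Ω.

Z = 1050 + j57.32 Ω = 1052∠3.1° Ω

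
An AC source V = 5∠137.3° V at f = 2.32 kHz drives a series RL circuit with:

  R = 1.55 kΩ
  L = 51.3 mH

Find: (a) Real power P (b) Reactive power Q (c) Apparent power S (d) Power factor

Step 1 — Angular frequency: ω = 2π·f = 2π·2320 = 1.458e+04 rad/s.
Step 2 — Component impedances:
  R: Z = R = 1550 Ω
  L: Z = jωL = j·1.458e+04·0.0513 = 0 + j747.8 Ω
Step 3 — Series combination: Z_total = R + L = 1550 + j747.8 Ω = 1721∠25.8° Ω.
Step 4 — Source phasor: V = 5∠137.3° V = -3.675 + j3.391 V.
Step 5 — Current: I = V / Z = -0.001067 + j0.002702 A = 0.002905∠111.5° A.
Step 6 — Complex power: S = V·I* = 0.01308 + j0.006312 VA.
Step 7 — Real power: P = Re(S) = 0.01308 W.
Step 8 — Reactive power: Q = Im(S) = 0.006312 VAR.
Step 9 — Apparent power: |S| = 0.01453 VA.
Step 10 — Power factor: PF = P/|S| = 0.9007 (lagging).

(a) P = 0.01308 W  (b) Q = 0.006312 VAR  (c) S = 0.01453 VA  (d) PF = 0.9007 (lagging)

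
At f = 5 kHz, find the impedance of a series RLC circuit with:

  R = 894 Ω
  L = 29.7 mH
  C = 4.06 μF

Step 1 — Angular frequency: ω = 2π·f = 2π·5000 = 3.142e+04 rad/s.
Step 2 — Component impedances:
  R: Z = R = 894 Ω
  L: Z = jωL = j·3.142e+04·0.0297 = 0 + j933.1 Ω
  C: Z = 1/(jωC) = -j/(ω·C) = 0 - j7.84 Ω
Step 3 — Series combination: Z_total = R + L + C = 894 + j925.2 Ω = 1287∠46.0° Ω.

Z = 894 + j925.2 Ω = 1287∠46.0° Ω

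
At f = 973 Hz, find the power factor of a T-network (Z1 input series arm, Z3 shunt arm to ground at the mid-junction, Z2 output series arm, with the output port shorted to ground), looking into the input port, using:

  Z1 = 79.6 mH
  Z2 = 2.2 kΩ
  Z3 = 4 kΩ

Step 1 — Angular frequency: ω = 2π·f = 2π·973 = 6114 rad/s.
Step 2 — Component impedances:
  Z1: Z = jωL = j·6114·0.0796 = 0 + j486.6 Ω
  Z2: Z = R = 2200 Ω
  Z3: Z = R = 4000 Ω
Step 3 — With the output port shorted to ground, the output series arm Z2 runs from the junction to ground; the shunt arm Z3 also runs from the junction to ground. They appear in parallel: Z3 || Z2 = 1419 Ω.
Step 4 — Series with input arm Z1: Z_in = Z1 + (Z3 || Z2) = 1419 + j486.6 Ω = 1500∠18.9° Ω.
Step 5 — Power factor: PF = cos(φ) = Re(Z)/|Z| = 1419.35/1500.46 = 0.9459.
Step 6 — Type: Im(Z) = 486.6 ⇒ lagging (phase φ = 18.9°).

PF = 0.9459 (lagging, φ = 18.9°)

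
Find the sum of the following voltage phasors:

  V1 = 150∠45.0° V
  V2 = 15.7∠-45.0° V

Step 1 — Convert each phasor to rectangular form:
  V1 = 150·(cos(45.0°) + j·sin(45.0°)) = 106.1 + j106.1 V
  V2 = 15.7·(cos(-45.0°) + j·sin(-45.0°)) = 11.1 - j11.1 V
Step 2 — Sum components: V_total = 117.2 + j94.96 V.
Step 3 — Convert to polar: |V_total| = 150.8 V, ∠V_total = 39.0°.

V_total = 150.8∠39.0° V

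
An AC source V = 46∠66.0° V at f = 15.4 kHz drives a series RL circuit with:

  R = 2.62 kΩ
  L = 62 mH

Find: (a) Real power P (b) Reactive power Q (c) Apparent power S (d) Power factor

Step 1 — Angular frequency: ω = 2π·f = 2π·1.54e+04 = 9.676e+04 rad/s.
Step 2 — Component impedances:
  R: Z = R = 2620 Ω
  L: Z = jωL = j·9.676e+04·0.062 = 0 + j5999 Ω
Step 3 — Series combination: Z_total = R + L = 2620 + j5999 Ω = 6546∠66.4° Ω.
Step 4 — Source phasor: V = 46∠66.0° V = 18.71 + j42.02 V.
Step 5 — Current: I = V / Z = 0.007027 - j5.002e-05 A = 0.007027∠-0.4° A.
Step 6 — Complex power: S = V·I* = 0.1294 + j0.2962 VA.
Step 7 — Real power: P = Re(S) = 0.1294 W.
Step 8 — Reactive power: Q = Im(S) = 0.2962 VAR.
Step 9 — Apparent power: |S| = 0.3232 VA.
Step 10 — Power factor: PF = P/|S| = 0.4002 (lagging).

(a) P = 0.1294 W  (b) Q = 0.2962 VAR  (c) S = 0.3232 VA  (d) PF = 0.4002 (lagging)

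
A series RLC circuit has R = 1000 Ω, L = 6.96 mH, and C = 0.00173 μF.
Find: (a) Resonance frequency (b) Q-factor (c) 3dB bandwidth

Step 1 — Resonance condition Im(Z)=0 gives ω₀ = 1/√(LC).
Step 2 — ω₀ = 1/√(0.00696·1.73e-09) = 2.882e+05 rad/s.
Step 3 — f₀ = ω₀/(2π) = 4.587e+04 Hz.
Step 4 — Series Q: Q = ω₀L/R = 2.882e+05·0.00696/1000 = 2.006.
Step 5 — 3dB bandwidth: Δω = ω₀/Q = 1.437e+05 rad/s; BW = Δω/(2π) = 2.287e+04 Hz.

(a) f₀ = 4.587e+04 Hz  (b) Q = 2.006  (c) BW = 2.287e+04 Hz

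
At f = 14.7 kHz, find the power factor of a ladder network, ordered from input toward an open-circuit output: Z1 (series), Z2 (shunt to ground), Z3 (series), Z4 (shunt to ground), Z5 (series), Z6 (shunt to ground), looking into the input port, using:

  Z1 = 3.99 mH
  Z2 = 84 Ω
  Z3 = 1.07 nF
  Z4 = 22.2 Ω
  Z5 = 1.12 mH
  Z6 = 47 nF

Step 1 — Angular frequency: ω = 2π·f = 2π·1.47e+04 = 9.236e+04 rad/s.
Step 2 — Component impedances:
  Z1: Z = jωL = j·9.236e+04·0.00399 = 0 + j368.5 Ω
  Z2: Z = R = 84 Ω
  Z3: Z = 1/(jωC) = -j/(ω·C) = 0 - j1.012e+04 Ω
  Z4: Z = R = 22.2 Ω
  Z5: Z = jωL = j·9.236e+04·0.00112 = 0 + j103.4 Ω
  Z6: Z = 1/(jωC) = -j/(ω·C) = 0 - j230.4 Ω
Step 3 — Ladder network (open output): work backward from the far end, alternating series and parallel combinations. Z_in = 83.99 + j367.8 Ω = 377.3∠77.1° Ω.
Step 4 — Power factor: PF = cos(φ) = Re(Z)/|Z| = 83.99/377.3 = 0.2226.
Step 5 — Type: Im(Z) = 367.8 ⇒ lagging (phase φ = 77.1°).

PF = 0.2226 (lagging, φ = 77.1°)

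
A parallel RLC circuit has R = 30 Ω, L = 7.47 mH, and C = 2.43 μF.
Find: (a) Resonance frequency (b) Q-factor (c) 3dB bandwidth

Step 1 — Resonance: ω₀ = 1/√(LC) = 1/√(0.00747·2.43e-06) = 7422 rad/s.
Step 2 — f₀ = ω₀/(2π) = 1181 Hz.
Step 3 — Parallel Q: Q = R/(ω₀L) = 30/(7422·0.00747) = 0.5411.
Step 4 — Bandwidth: Δω = ω₀/Q = 1.372e+04 rad/s; BW = Δω/(2π) = 2183 Hz.

(a) f₀ = 1181 Hz  (b) Q = 0.5411  (c) BW = 2183 Hz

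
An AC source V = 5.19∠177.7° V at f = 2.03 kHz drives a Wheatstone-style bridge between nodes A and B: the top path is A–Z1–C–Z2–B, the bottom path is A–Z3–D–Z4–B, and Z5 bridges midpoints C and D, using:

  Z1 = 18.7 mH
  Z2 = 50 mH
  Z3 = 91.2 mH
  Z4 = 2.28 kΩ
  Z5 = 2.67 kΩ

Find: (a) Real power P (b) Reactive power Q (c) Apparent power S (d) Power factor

Step 1 — Angular frequency: ω = 2π·f = 2π·2030 = 1.275e+04 rad/s.
Step 2 — Component impedances:
  Z1: Z = jωL = j·1.275e+04·0.0187 = 0 + j238.5 Ω
  Z2: Z = jωL = j·1.275e+04·0.05 = 0 + j637.7 Ω
  Z3: Z = jωL = j·1.275e+04·0.0912 = 0 + j1163 Ω
  Z4: Z = R = 2280 Ω
  Z5: Z = R = 2670 Ω
Step 3 — Bridge requires nodal analysis (the Z5 bridge couples midpoints C and D, so the two paths cannot be reduced to a simple series/parallel combination). Setting node B to ground and injecting 1 A at node A, the 3-node admittance system at A, C, D solves to V_A = Z_AB = 162.9 + j721.9 Ω = 740.1∠77.3° Ω.
Step 4 — Source phasor: V = 5.19∠177.7° V = -5.186 + j0.2083 V.
Step 5 — Current: I = V / Z = -0.001268 + j0.006897 A = 0.007013∠100.4° A.
Step 6 — Complex power: S = V·I* = 0.008012 + j0.0355 VA.
Step 7 — Real power: P = Re(S) = 0.008012 W.
Step 8 — Reactive power: Q = Im(S) = 0.0355 VAR.
Step 9 — Apparent power: |S| = 0.0364 VA.
Step 10 — Power factor: PF = P/|S| = 0.2201 (lagging).

(a) P = 0.008012 W  (b) Q = 0.0355 VAR  (c) S = 0.0364 VA  (d) PF = 0.2201 (lagging)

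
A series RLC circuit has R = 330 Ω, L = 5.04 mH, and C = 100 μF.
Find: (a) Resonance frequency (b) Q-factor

Step 1 — Resonance condition Im(Z)=0 gives ω₀ = 1/√(LC).
Step 2 — ω₀ = 1/√(0.00504·0.0001) = 1409 rad/s.
Step 3 — f₀ = ω₀/(2π) = 224.2 Hz.
Step 4 — Series Q: Q = ω₀L/R = 1409·0.00504/330 = 0.02151.

(a) f₀ = 224.2 Hz  (b) Q = 0.02151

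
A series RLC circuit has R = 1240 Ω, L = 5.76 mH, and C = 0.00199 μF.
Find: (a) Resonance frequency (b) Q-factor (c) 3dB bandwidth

Step 1 — Resonance: ω₀ = 1/√(LC) = 1/√(0.00576·1.99e-09) = 2.954e+05 rad/s.
Step 2 — f₀ = ω₀/(2π) = 4.701e+04 Hz.
Step 3 — Series Q: Q = ω₀L/R = 2.954e+05·0.00576/1240 = 1.372.
Step 4 — Bandwidth: Δω = ω₀/Q = 2.153e+05 rad/s; BW = Δω/(2π) = 3.426e+04 Hz.

(a) f₀ = 4.701e+04 Hz  (b) Q = 1.372  (c) BW = 3.426e+04 Hz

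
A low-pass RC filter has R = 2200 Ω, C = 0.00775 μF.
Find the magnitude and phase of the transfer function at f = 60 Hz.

Step 1 — Angular frequency: ω = 2π·60 = 377 rad/s.
Step 2 — Transfer function: H(jω) = 1/(1 + jωRC).
Step 3 — Denominator: 1 + jωRC = 1 + j·377·2200·7.75e-09 = 1 + j0.006428.
Step 4 — H = 1 - j0.006427.
Step 5 — Magnitude: |H| = 1 (-0.0 dB); phase: φ = -0.4°.

|H| = 1 (-0.0 dB), φ = -0.4°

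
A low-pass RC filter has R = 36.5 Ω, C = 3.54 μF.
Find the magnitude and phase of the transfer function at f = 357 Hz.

Step 1 — Angular frequency: ω = 2π·357 = 2243 rad/s.
Step 2 — Transfer function: H(jω) = 1/(1 + jωRC).
Step 3 — Denominator: 1 + jωRC = 1 + j·2243·36.5·3.54e-06 = 1 + j0.2898.
Step 4 — H = 0.9225 - j0.2674.
Step 5 — Magnitude: |H| = 0.9605 (-0.4 dB); phase: φ = -16.2°.

|H| = 0.9605 (-0.4 dB), φ = -16.2°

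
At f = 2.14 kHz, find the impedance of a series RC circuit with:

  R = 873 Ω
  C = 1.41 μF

Step 1 — Angular frequency: ω = 2π·f = 2π·2140 = 1.345e+04 rad/s.
Step 2 — Component impedances:
  R: Z = R = 873 Ω
  C: Z = 1/(jωC) = -j/(ω·C) = 0 - j52.75 Ω
Step 3 — Series combination: Z_total = R + C = 873 - j52.75 Ω = 874.6∠-3.5° Ω.

Z = 873 - j52.75 Ω = 874.6∠-3.5° Ω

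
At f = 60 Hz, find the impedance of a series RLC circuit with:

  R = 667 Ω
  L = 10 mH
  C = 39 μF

Step 1 — Angular frequency: ω = 2π·f = 2π·60 = 377 rad/s.
Step 2 — Component impedances:
  R: Z = R = 667 Ω
  L: Z = jωL = j·377·0.01 = 0 + j3.77 Ω
  C: Z = 1/(jωC) = -j/(ω·C) = 0 - j68.01 Ω
Step 3 — Series combination: Z_total = R + L + C = 667 - j64.25 Ω = 670.1∠-5.5° Ω.

Z = 667 - j64.25 Ω = 670.1∠-5.5° Ω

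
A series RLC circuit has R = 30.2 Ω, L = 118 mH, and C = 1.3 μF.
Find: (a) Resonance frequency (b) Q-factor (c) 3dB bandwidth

Step 1 — Resonance condition Im(Z)=0 gives ω₀ = 1/√(LC).
Step 2 — ω₀ = 1/√(0.118·1.3e-06) = 2553 rad/s.
Step 3 — f₀ = ω₀/(2π) = 406.4 Hz.
Step 4 — Series Q: Q = ω₀L/R = 2553·0.118/30.2 = 9.976.
Step 5 — 3dB bandwidth: Δω = ω₀/Q = 255.9 rad/s; BW = Δω/(2π) = 40.73 Hz.

(a) f₀ = 406.4 Hz  (b) Q = 9.976  (c) BW = 40.73 Hz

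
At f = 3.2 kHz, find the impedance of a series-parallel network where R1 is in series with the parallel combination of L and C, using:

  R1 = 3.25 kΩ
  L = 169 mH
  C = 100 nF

Step 1 — Angular frequency: ω = 2π·f = 2π·3200 = 2.011e+04 rad/s.
Step 2 — Component impedances:
  R1: Z = R = 3250 Ω
  L: Z = jωL = j·2.011e+04·0.169 = 0 + j3398 Ω
  C: Z = 1/(jωC) = -j/(ω·C) = 0 - j497.4 Ω
Step 3 — Parallel branch: L || C = 1/(1/L + 1/C) = 0 - j582.6 Ω.
Step 4 — Series with R1: Z_total = R1 + (L || C) = 3250 - j582.6 Ω = 3302∠-10.2° Ω.

Z = 3250 - j582.6 Ω = 3302∠-10.2° Ω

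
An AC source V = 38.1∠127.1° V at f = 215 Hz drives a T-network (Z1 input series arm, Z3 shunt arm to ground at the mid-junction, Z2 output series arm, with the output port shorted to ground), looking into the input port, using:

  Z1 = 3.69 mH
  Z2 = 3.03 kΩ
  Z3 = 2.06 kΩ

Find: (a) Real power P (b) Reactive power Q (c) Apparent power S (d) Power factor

Step 1 — Angular frequency: ω = 2π·f = 2π·215 = 1351 rad/s.
Step 2 — Component impedances:
  Z1: Z = jωL = j·1351·0.00369 = 0 + j4.985 Ω
  Z2: Z = R = 3030 Ω
  Z3: Z = R = 2060 Ω
Step 3 — With the output port shorted to ground, the output series arm Z2 runs from the junction to ground; the shunt arm Z3 also runs from the junction to ground. They appear in parallel: Z3 || Z2 = 1226 Ω.
Step 4 — Series with input arm Z1: Z_in = Z1 + (Z3 || Z2) = 1226 + j4.985 Ω = 1226∠0.2° Ω.
Step 5 — Source phasor: V = 38.1∠127.1° V = -22.98 + j30.39 V.
Step 6 — Current: I = V / Z = -0.01864 + j0.02486 A = 0.03107∠126.9° A.
Step 7 — Complex power: S = V·I* = 1.184 + j0.004812 VA.
Step 8 — Real power: P = Re(S) = 1.184 W.
Step 9 — Reactive power: Q = Im(S) = 0.004812 VAR.
Step 10 — Apparent power: |S| = 1.184 VA.
Step 11 — Power factor: PF = P/|S| = 1 (lagging).

(a) P = 1.184 W  (b) Q = 0.004812 VAR  (c) S = 1.184 VA  (d) PF = 1 (lagging)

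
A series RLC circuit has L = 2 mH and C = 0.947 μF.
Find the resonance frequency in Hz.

Step 1 — Resonance condition Im(Z)=0 gives ω₀ = 1/√(LC).
Step 2 — ω₀ = 1/√(0.002·9.47e-07) = 2.298e+04 rad/s.
Step 3 — f₀ = ω₀/(2π) = 3657 Hz.

f₀ = 3657 Hz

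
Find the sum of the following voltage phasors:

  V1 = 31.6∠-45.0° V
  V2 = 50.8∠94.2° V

Step 1 — Convert each phasor to rectangular form:
  V1 = 31.6·(cos(-45.0°) + j·sin(-45.0°)) = 22.34 - j22.34 V
  V2 = 50.8·(cos(94.2°) + j·sin(94.2°)) = -3.721 + j50.66 V
Step 2 — Sum components: V_total = 18.62 + j28.32 V.
Step 3 — Convert to polar: |V_total| = 33.89 V, ∠V_total = 56.7°.

V_total = 33.89∠56.7° V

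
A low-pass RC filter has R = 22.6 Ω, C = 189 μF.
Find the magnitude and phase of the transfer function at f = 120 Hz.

Step 1 — Angular frequency: ω = 2π·120 = 754 rad/s.
Step 2 — Transfer function: H(jω) = 1/(1 + jωRC).
Step 3 — Denominator: 1 + jωRC = 1 + j·754·22.6·0.000189 = 1 + j3.221.
Step 4 — H = 0.08794 - j0.2832.
Step 5 — Magnitude: |H| = 0.2965 (-10.6 dB); phase: φ = -72.8°.

|H| = 0.2965 (-10.6 dB), φ = -72.8°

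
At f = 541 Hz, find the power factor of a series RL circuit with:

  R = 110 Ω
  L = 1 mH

Step 1 — Angular frequency: ω = 2π·f = 2π·541 = 3399 rad/s.
Step 2 — Component impedances:
  R: Z = R = 110 Ω
  L: Z = jωL = j·3399·0.001 = 0 + j3.399 Ω
Step 3 — Series combination: Z_total = R + L = 110 + j3.399 Ω = 110.1∠1.8° Ω.
Step 4 — Power factor: PF = cos(φ) = Re(Z)/|Z| = 110/110.05 = 0.9995.
Step 5 — Type: Im(Z) = 3.399 ⇒ lagging (phase φ = 1.8°).

PF = 0.9995 (lagging, φ = 1.8°)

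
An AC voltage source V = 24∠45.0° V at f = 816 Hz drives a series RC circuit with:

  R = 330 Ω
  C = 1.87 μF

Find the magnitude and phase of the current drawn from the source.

Step 1 — Angular frequency: ω = 2π·f = 2π·816 = 5127 rad/s.
Step 2 — Component impedances:
  R: Z = R = 330 Ω
  C: Z = 1/(jωC) = -j/(ω·C) = 0 - j104.3 Ω
Step 3 — Series combination: Z_total = R + C = 330 - j104.3 Ω = 346.1∠-17.5° Ω.
Step 4 — Source phasor: V = 24∠45.0° V = 16.97 + j16.97 V.
Step 5 — Ohm's law: I = V / Z_total = (16.97 + j16.97) / (330 - j104.3) = 0.03198 + j0.06153 A.
Step 6 — Convert to polar: |I| = 0.06935 A, ∠I = 62.5°.

I = 0.06935∠62.5° A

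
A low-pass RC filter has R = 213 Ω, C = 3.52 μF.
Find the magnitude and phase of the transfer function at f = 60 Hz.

Step 1 — Angular frequency: ω = 2π·60 = 377 rad/s.
Step 2 — Transfer function: H(jω) = 1/(1 + jωRC).
Step 3 — Denominator: 1 + jωRC = 1 + j·377·213·3.52e-06 = 1 + j0.2827.
Step 4 — H = 0.926 - j0.2617.
Step 5 — Magnitude: |H| = 0.9623 (-0.3 dB); phase: φ = -15.8°.

|H| = 0.9623 (-0.3 dB), φ = -15.8°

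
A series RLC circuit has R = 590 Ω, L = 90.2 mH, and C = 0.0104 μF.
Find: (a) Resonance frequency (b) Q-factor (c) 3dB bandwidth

Step 1 — Resonance: ω₀ = 1/√(LC) = 1/√(0.0902·1.04e-08) = 3.265e+04 rad/s.
Step 2 — f₀ = ω₀/(2π) = 5196 Hz.
Step 3 — Series Q: Q = ω₀L/R = 3.265e+04·0.0902/590 = 4.992.
Step 4 — Bandwidth: Δω = ω₀/Q = 6541 rad/s; BW = Δω/(2π) = 1041 Hz.

(a) f₀ = 5196 Hz  (b) Q = 4.992  (c) BW = 1041 Hz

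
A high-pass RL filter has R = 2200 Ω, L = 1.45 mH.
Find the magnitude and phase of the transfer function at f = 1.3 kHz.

Step 1 — Angular frequency: ω = 2π·1300 = 8168 rad/s.
Step 2 — Transfer function: H(jω) = jωL/(R + jωL).
Step 3 — Numerator jωL = j·11.84; denominator R + jωL = 2200 + j11.84.
Step 4 — H = 2.898e-05 + j0.005383.
Step 5 — Magnitude: |H| = 0.005383 (-45.4 dB); phase: φ = 89.7°.

|H| = 0.005383 (-45.4 dB), φ = 89.7°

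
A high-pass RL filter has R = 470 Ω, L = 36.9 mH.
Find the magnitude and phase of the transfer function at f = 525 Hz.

Step 1 — Angular frequency: ω = 2π·525 = 3299 rad/s.
Step 2 — Transfer function: H(jω) = jωL/(R + jωL).
Step 3 — Numerator jωL = j·121.7; denominator R + jωL = 470 + j121.7.
Step 4 — H = 0.06286 + j0.2427.
Step 5 — Magnitude: |H| = 0.2507 (-12.0 dB); phase: φ = 75.5°.

|H| = 0.2507 (-12.0 dB), φ = 75.5°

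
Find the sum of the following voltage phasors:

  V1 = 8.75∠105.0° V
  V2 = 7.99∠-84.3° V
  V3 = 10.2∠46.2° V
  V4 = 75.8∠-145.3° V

Step 1 — Convert each phasor to rectangular form:
  V1 = 8.75·(cos(105.0°) + j·sin(105.0°)) = -2.265 + j8.452 V
  V2 = 7.99·(cos(-84.3°) + j·sin(-84.3°)) = 0.7936 - j7.95 V
  V3 = 10.2·(cos(46.2°) + j·sin(46.2°)) = 7.06 + j7.362 V
  V4 = 75.8·(cos(-145.3°) + j·sin(-145.3°)) = -62.32 - j43.15 V
Step 2 — Sum components: V_total = -56.73 - j35.29 V.
Step 3 — Convert to polar: |V_total| = 66.81 V, ∠V_total = -148.1°.

V_total = 66.81∠-148.1° V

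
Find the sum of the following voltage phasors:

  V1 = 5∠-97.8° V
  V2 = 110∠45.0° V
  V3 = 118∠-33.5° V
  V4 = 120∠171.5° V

Step 1 — Convert each phasor to rectangular form:
  V1 = 5·(cos(-97.8°) + j·sin(-97.8°)) = -0.6786 - j4.954 V
  V2 = 110·(cos(45.0°) + j·sin(45.0°)) = 77.78 + j77.78 V
  V3 = 118·(cos(-33.5°) + j·sin(-33.5°)) = 98.4 - j65.13 V
  V4 = 120·(cos(171.5°) + j·sin(171.5°)) = -118.7 + j17.74 V
Step 2 — Sum components: V_total = 56.82 + j25.44 V.
Step 3 — Convert to polar: |V_total| = 62.25 V, ∠V_total = 24.1°.

V_total = 62.25∠24.1° V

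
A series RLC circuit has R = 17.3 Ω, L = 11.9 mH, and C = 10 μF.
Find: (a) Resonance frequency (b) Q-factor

Step 1 — Resonance condition Im(Z)=0 gives ω₀ = 1/√(LC).
Step 2 — ω₀ = 1/√(0.0119·1e-05) = 2899 rad/s.
Step 3 — f₀ = ω₀/(2π) = 461.4 Hz.
Step 4 — Series Q: Q = ω₀L/R = 2899·0.0119/17.3 = 1.994.

(a) f₀ = 461.4 Hz  (b) Q = 1.994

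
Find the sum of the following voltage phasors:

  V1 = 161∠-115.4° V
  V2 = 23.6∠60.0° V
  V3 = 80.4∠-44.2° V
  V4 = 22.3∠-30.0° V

Step 1 — Convert each phasor to rectangular form:
  V1 = 161·(cos(-115.4°) + j·sin(-115.4°)) = -69.06 - j145.4 V
  V2 = 23.6·(cos(60.0°) + j·sin(60.0°)) = 11.8 + j20.44 V
  V3 = 80.4·(cos(-44.2°) + j·sin(-44.2°)) = 57.64 - j56.05 V
  V4 = 22.3·(cos(-30.0°) + j·sin(-30.0°)) = 19.31 - j11.15 V
Step 2 — Sum components: V_total = 19.69 - j192.2 V.
Step 3 — Convert to polar: |V_total| = 193.2 V, ∠V_total = -84.1°.

V_total = 193.2∠-84.1° V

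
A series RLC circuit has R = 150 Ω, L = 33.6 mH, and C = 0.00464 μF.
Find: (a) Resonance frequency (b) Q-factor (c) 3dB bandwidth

Step 1 — Resonance condition Im(Z)=0 gives ω₀ = 1/√(LC).
Step 2 — ω₀ = 1/√(0.0336·4.64e-09) = 8.009e+04 rad/s.
Step 3 — f₀ = ω₀/(2π) = 1.275e+04 Hz.
Step 4 — Series Q: Q = ω₀L/R = 8.009e+04·0.0336/150 = 17.94.
Step 5 — 3dB bandwidth: Δω = ω₀/Q = 4464 rad/s; BW = Δω/(2π) = 710.5 Hz.

(a) f₀ = 1.275e+04 Hz  (b) Q = 17.94  (c) BW = 710.5 Hz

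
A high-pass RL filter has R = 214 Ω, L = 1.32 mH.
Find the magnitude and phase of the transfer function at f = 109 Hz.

Step 1 — Angular frequency: ω = 2π·109 = 684.9 rad/s.
Step 2 — Transfer function: H(jω) = jωL/(R + jωL).
Step 3 — Numerator jωL = j·0.904; denominator R + jωL = 214 + j0.904.
Step 4 — H = 1.785e-05 + j0.004224.
Step 5 — Magnitude: |H| = 0.004224 (-47.5 dB); phase: φ = 89.8°.

|H| = 0.004224 (-47.5 dB), φ = 89.8°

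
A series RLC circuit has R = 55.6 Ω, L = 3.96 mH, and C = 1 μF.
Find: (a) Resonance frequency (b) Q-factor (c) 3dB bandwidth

Step 1 — Resonance condition Im(Z)=0 gives ω₀ = 1/√(LC).
Step 2 — ω₀ = 1/√(0.00396·1e-06) = 1.589e+04 rad/s.
Step 3 — f₀ = ω₀/(2π) = 2529 Hz.
Step 4 — Series Q: Q = ω₀L/R = 1.589e+04·0.00396/55.6 = 1.132.
Step 5 — 3dB bandwidth: Δω = ω₀/Q = 1.404e+04 rad/s; BW = Δω/(2π) = 2235 Hz.

(a) f₀ = 2529 Hz  (b) Q = 1.132  (c) BW = 2235 Hz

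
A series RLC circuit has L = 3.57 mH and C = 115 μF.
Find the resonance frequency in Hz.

Step 1 — Resonance condition Im(Z)=0 gives ω₀ = 1/√(LC).
Step 2 — ω₀ = 1/√(0.00357·0.000115) = 1561 rad/s.
Step 3 — f₀ = ω₀/(2π) = 248.4 Hz.

f₀ = 248.4 Hz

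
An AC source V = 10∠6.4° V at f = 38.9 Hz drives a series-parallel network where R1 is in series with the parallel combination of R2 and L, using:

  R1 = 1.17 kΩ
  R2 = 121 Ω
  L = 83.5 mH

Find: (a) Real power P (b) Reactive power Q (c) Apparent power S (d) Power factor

Step 1 — Angular frequency: ω = 2π·f = 2π·38.9 = 244.4 rad/s.
Step 2 — Component impedances:
  R1: Z = R = 1170 Ω
  R2: Z = R = 121 Ω
  L: Z = jωL = j·244.4·0.0835 = 0 + j20.41 Ω
Step 3 — Parallel branch: R2 || L = 1/(1/R2 + 1/L) = 3.347 + j19.84 Ω.
Step 4 — Series with R1: Z_total = R1 + (R2 || L) = 1173 + j19.84 Ω = 1174∠1.0° Ω.
Step 5 — Source phasor: V = 10∠6.4° V = 9.938 + j1.115 V.
Step 6 — Current: I = V / Z = 0.008483 + j0.0008065 A = 0.008521∠5.4° A.
Step 7 — Complex power: S = V·I* = 0.0852 + j0.001441 VA.
Step 8 — Real power: P = Re(S) = 0.0852 W.
Step 9 — Reactive power: Q = Im(S) = 0.001441 VAR.
Step 10 — Apparent power: |S| = 0.08521 VA.
Step 11 — Power factor: PF = P/|S| = 0.9999 (lagging).

(a) P = 0.0852 W  (b) Q = 0.001441 VAR  (c) S = 0.08521 VA  (d) PF = 0.9999 (lagging)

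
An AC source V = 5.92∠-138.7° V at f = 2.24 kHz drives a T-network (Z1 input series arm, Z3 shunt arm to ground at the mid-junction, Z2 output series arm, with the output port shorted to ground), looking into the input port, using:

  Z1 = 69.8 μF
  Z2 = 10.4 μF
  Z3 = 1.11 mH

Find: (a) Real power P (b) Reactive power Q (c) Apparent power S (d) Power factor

Step 1 — Angular frequency: ω = 2π·f = 2π·2240 = 1.407e+04 rad/s.
Step 2 — Component impedances:
  Z1: Z = 1/(jωC) = -j/(ω·C) = 0 - j1.018 Ω
  Z2: Z = 1/(jωC) = -j/(ω·C) = 0 - j6.832 Ω
  Z3: Z = jωL = j·1.407e+04·0.00111 = 0 + j15.62 Ω
Step 3 — With the output port shorted to ground, the output series arm Z2 runs from the junction to ground; the shunt arm Z3 also runs from the junction to ground. They appear in parallel: Z3 || Z2 = 0 - j12.14 Ω.
Step 4 — Series with input arm Z1: Z_in = Z1 + (Z3 || Z2) = 0 - j13.16 Ω = 13.16∠-90.0° Ω.
Step 5 — Source phasor: V = 5.92∠-138.7° V = -4.447 - j3.907 V.
Step 6 — Current: I = V / Z = 0.2969 - j0.338 A = 0.4499∠-48.7° A.
Step 7 — Complex power: S = V·I* = 0 - j2.663 VA.
Step 8 — Real power: P = Re(S) = 0 W.
Step 9 — Reactive power: Q = Im(S) = -2.663 VAR.
Step 10 — Apparent power: |S| = 2.663 VA.
Step 11 — Power factor: PF = P/|S| = 0 (leading).

(a) P = 0 W  (b) Q = -2.663 VAR  (c) S = 2.663 VA  (d) PF = 0 (leading)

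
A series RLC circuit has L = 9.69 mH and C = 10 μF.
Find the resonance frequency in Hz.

Step 1 — Resonance condition Im(Z)=0 gives ω₀ = 1/√(LC).
Step 2 — ω₀ = 1/√(0.00969·1e-05) = 3212 rad/s.
Step 3 — f₀ = ω₀/(2π) = 511.3 Hz.

f₀ = 511.3 Hz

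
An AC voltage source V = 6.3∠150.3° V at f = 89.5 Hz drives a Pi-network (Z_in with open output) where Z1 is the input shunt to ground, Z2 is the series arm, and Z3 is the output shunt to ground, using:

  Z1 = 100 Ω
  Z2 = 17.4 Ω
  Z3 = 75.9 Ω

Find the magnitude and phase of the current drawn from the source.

Step 1 — Angular frequency: ω = 2π·f = 2π·89.5 = 562.3 rad/s.
Step 2 — Component impedances:
  Z1: Z = R = 100 Ω
  Z2: Z = R = 17.4 Ω
  Z3: Z = R = 75.9 Ω
Step 3 — With open output, the series arm Z2 and the output shunt Z3 appear in series to ground: Z2 + Z3 = 93.3 Ω.
Step 4 — Parallel with input shunt Z1: Z_in = Z1 || (Z2 + Z3) = 48.27 Ω = 48.27∠0.0° Ω.
Step 5 — Source phasor: V = 6.3∠150.3° V = -5.472 + j3.121 V.
Step 6 — Ohm's law: I = V / Z_total = (-5.472 + j3.121) / (48.27) = -0.1134 + j0.06467 A.
Step 7 — Convert to polar: |I| = 0.1305 A, ∠I = 150.3°.

I = 0.1305∠150.3° A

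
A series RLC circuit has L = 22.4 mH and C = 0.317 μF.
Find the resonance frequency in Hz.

Step 1 — Resonance condition Im(Z)=0 gives ω₀ = 1/√(LC).
Step 2 — ω₀ = 1/√(0.0224·3.17e-07) = 1.187e+04 rad/s.
Step 3 — f₀ = ω₀/(2π) = 1889 Hz.

f₀ = 1889 Hz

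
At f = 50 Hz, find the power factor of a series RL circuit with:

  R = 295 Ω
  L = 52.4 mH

Step 1 — Angular frequency: ω = 2π·f = 2π·50 = 314.2 rad/s.
Step 2 — Component impedances:
  R: Z = R = 295 Ω
  L: Z = jωL = j·314.2·0.0524 = 0 + j16.46 Ω
Step 3 — Series combination: Z_total = R + L = 295 + j16.46 Ω = 295.5∠3.2° Ω.
Step 4 — Power factor: PF = cos(φ) = Re(Z)/|Z| = 295/295.46 = 0.9984.
Step 5 — Type: Im(Z) = 16.46 ⇒ lagging (phase φ = 3.2°).

PF = 0.9984 (lagging, φ = 3.2°)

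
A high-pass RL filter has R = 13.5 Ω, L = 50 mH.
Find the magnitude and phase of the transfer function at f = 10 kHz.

Step 1 — Angular frequency: ω = 2π·1e+04 = 6.283e+04 rad/s.
Step 2 — Transfer function: H(jω) = jωL/(R + jωL).
Step 3 — Numerator jωL = j·3142; denominator R + jωL = 13.5 + j3142.
Step 4 — H = 1 + j0.004297.
Step 5 — Magnitude: |H| = 1 (-0.0 dB); phase: φ = 0.2°.

|H| = 1 (-0.0 dB), φ = 0.2°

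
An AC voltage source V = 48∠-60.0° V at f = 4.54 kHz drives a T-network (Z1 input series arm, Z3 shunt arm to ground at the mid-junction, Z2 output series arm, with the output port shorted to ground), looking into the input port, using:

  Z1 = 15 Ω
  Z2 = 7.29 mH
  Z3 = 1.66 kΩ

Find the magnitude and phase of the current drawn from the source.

Step 1 — Angular frequency: ω = 2π·f = 2π·4540 = 2.853e+04 rad/s.
Step 2 — Component impedances:
  Z1: Z = R = 15 Ω
  Z2: Z = jωL = j·2.853e+04·0.00729 = 0 + j208 Ω
  Z3: Z = R = 1660 Ω
Step 3 — With the output port shorted to ground, the output series arm Z2 runs from the junction to ground; the shunt arm Z3 also runs from the junction to ground. They appear in parallel: Z3 || Z2 = 25.65 + j204.7 Ω.
Step 4 — Series with input arm Z1: Z_in = Z1 + (Z3 || Z2) = 40.65 + j204.7 Ω = 208.7∠78.8° Ω.
Step 5 — Source phasor: V = 48∠-60.0° V = 24 - j41.57 V.
Step 6 — Ohm's law: I = V / Z_total = (24 - j41.57) / (40.65 + j204.7) = -0.1729 - j0.1516 A.
Step 7 — Convert to polar: |I| = 0.23 A, ∠I = -138.8°.

I = 0.23∠-138.8° A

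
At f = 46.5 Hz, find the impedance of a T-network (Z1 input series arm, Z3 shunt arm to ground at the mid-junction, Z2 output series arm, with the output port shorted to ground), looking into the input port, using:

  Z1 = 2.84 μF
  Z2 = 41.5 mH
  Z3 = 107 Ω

Step 1 — Angular frequency: ω = 2π·f = 2π·46.5 = 292.2 rad/s.
Step 2 — Component impedances:
  Z1: Z = 1/(jωC) = -j/(ω·C) = 0 - j1205 Ω
  Z2: Z = jωL = j·292.2·0.0415 = 0 + j12.12 Ω
  Z3: Z = R = 107 Ω
Step 3 — With the output port shorted to ground, the output series arm Z2 runs from the junction to ground; the shunt arm Z3 also runs from the junction to ground. They appear in parallel: Z3 || Z2 = 1.357 + j11.97 Ω.
Step 4 — Series with input arm Z1: Z_in = Z1 + (Z3 || Z2) = 1.357 - j1193 Ω = 1193∠-89.9° Ω.

Z = 1.357 - j1193 Ω = 1193∠-89.9° Ω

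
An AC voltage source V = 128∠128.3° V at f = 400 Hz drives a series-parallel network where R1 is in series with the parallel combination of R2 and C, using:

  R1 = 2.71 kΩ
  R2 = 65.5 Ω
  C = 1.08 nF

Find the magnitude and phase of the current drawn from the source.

Step 1 — Angular frequency: ω = 2π·f = 2π·400 = 2513 rad/s.
Step 2 — Component impedances:
  R1: Z = R = 2710 Ω
  R2: Z = R = 65.5 Ω
  C: Z = 1/(jωC) = -j/(ω·C) = 0 - j3.684e+05 Ω
Step 3 — Parallel branch: R2 || C = 1/(1/R2 + 1/C) = 65.5 - j0.01165 Ω.
Step 4 — Series with R1: Z_total = R1 + (R2 || C) = 2775 - j0.01165 Ω = 2775∠-0.0° Ω.
Step 5 — Source phasor: V = 128∠128.3° V = -79.33 + j100.5 V.
Step 6 — Ohm's law: I = V / Z_total = (-79.33 + j100.5) / (2775 - j0.01165) = -0.02858 + j0.03619 A.
Step 7 — Convert to polar: |I| = 0.04612 A, ∠I = 128.3°.

I = 0.04612∠128.3° A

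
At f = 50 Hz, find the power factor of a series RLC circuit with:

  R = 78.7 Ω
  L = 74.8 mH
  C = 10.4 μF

Step 1 — Angular frequency: ω = 2π·f = 2π·50 = 314.2 rad/s.
Step 2 — Component impedances:
  R: Z = R = 78.7 Ω
  L: Z = jωL = j·314.2·0.0748 = 0 + j23.5 Ω
  C: Z = 1/(jωC) = -j/(ω·C) = 0 - j306.1 Ω
Step 3 — Series combination: Z_total = R + L + C = 78.7 - j282.6 Ω = 293.3∠-74.4° Ω.
Step 4 — Power factor: PF = cos(φ) = Re(Z)/|Z| = 78.7/293.3 = 0.2683.
Step 5 — Type: Im(Z) = -282.6 ⇒ leading (phase φ = -74.4°).

PF = 0.2683 (leading, φ = -74.4°)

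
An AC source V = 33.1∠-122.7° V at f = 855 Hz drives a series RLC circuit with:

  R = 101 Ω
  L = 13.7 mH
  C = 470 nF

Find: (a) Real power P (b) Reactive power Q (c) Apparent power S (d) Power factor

Step 1 — Angular frequency: ω = 2π·f = 2π·855 = 5372 rad/s.
Step 2 — Component impedances:
  R: Z = R = 101 Ω
  L: Z = jωL = j·5372·0.0137 = 0 + j73.6 Ω
  C: Z = 1/(jωC) = -j/(ω·C) = 0 - j396.1 Ω
Step 3 — Series combination: Z_total = R + L + C = 101 - j322.5 Ω = 337.9∠-72.6° Ω.
Step 4 — Source phasor: V = 33.1∠-122.7° V = -17.88 - j27.85 V.
Step 5 — Current: I = V / Z = 0.06285 - j0.07514 A = 0.09796∠-50.1° A.
Step 6 — Complex power: S = V·I* = 0.9691 - j3.094 VA.
Step 7 — Real power: P = Re(S) = 0.9691 W.
Step 8 — Reactive power: Q = Im(S) = -3.094 VAR.
Step 9 — Apparent power: |S| = 3.242 VA.
Step 10 — Power factor: PF = P/|S| = 0.2989 (leading).

(a) P = 0.9691 W  (b) Q = -3.094 VAR  (c) S = 3.242 VA  (d) PF = 0.2989 (leading)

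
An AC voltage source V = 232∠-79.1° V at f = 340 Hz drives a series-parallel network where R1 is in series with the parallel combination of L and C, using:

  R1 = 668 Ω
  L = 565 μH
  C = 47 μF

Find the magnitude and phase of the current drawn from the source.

Step 1 — Angular frequency: ω = 2π·f = 2π·340 = 2136 rad/s.
Step 2 — Component impedances:
  R1: Z = R = 668 Ω
  L: Z = jωL = j·2136·0.000565 = 0 + j1.207 Ω
  C: Z = 1/(jωC) = -j/(ω·C) = 0 - j9.96 Ω
Step 3 — Parallel branch: L || C = 1/(1/L + 1/C) = 0 + j1.373 Ω.
Step 4 — Series with R1: Z_total = R1 + (L || C) = 668 + j1.373 Ω = 668∠0.1° Ω.
Step 5 — Source phasor: V = 232∠-79.1° V = 43.87 - j227.8 V.
Step 6 — Ohm's law: I = V / Z_total = (43.87 - j227.8) / (668 + j1.373) = 0.06497 - j0.3412 A.
Step 7 — Convert to polar: |I| = 0.3473 A, ∠I = -79.2°.

I = 0.3473∠-79.2° A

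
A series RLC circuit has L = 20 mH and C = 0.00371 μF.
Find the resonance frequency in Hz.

Step 1 — Resonance condition Im(Z)=0 gives ω₀ = 1/√(LC).
Step 2 — ω₀ = 1/√(0.02·3.71e-09) = 1.161e+05 rad/s.
Step 3 — f₀ = ω₀/(2π) = 1.848e+04 Hz.

f₀ = 1.848e+04 Hz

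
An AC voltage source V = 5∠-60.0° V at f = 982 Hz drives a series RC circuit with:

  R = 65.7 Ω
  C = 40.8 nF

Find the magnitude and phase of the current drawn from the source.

Step 1 — Angular frequency: ω = 2π·f = 2π·982 = 6170 rad/s.
Step 2 — Component impedances:
  R: Z = R = 65.7 Ω
  C: Z = 1/(jωC) = -j/(ω·C) = 0 - j3972 Ω
Step 3 — Series combination: Z_total = R + C = 65.7 - j3972 Ω = 3973∠-89.1° Ω.
Step 4 — Source phasor: V = 5∠-60.0° V = 2.5 - j4.33 V.
Step 5 — Ohm's law: I = V / Z_total = (2.5 - j4.33) / (65.7 - j3972) = 0.0011 + j0.0006112 A.
Step 6 — Convert to polar: |I| = 0.001259 A, ∠I = 29.1°.

I = 0.001259∠29.1° A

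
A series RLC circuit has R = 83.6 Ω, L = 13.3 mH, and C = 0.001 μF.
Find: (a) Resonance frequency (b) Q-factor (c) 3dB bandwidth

Step 1 — Resonance condition Im(Z)=0 gives ω₀ = 1/√(LC).
Step 2 — ω₀ = 1/√(0.0133·1e-09) = 2.742e+05 rad/s.
Step 3 — f₀ = ω₀/(2π) = 4.364e+04 Hz.
Step 4 — Series Q: Q = ω₀L/R = 2.742e+05·0.0133/83.6 = 43.62.
Step 5 — 3dB bandwidth: Δω = ω₀/Q = 6286 rad/s; BW = Δω/(2π) = 1000 Hz.

(a) f₀ = 4.364e+04 Hz  (b) Q = 43.62  (c) BW = 1000 Hz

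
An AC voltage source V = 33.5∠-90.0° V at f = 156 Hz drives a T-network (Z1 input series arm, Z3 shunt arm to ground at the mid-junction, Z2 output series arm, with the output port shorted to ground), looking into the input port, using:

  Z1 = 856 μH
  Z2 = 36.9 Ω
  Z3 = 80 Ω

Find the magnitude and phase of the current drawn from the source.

Step 1 — Angular frequency: ω = 2π·f = 2π·156 = 980.2 rad/s.
Step 2 — Component impedances:
  Z1: Z = jωL = j·980.2·0.000856 = 0 + j0.839 Ω
  Z2: Z = R = 36.9 Ω
  Z3: Z = R = 80 Ω
Step 3 — With the output port shorted to ground, the output series arm Z2 runs from the junction to ground; the shunt arm Z3 also runs from the junction to ground. They appear in parallel: Z3 || Z2 = 25.25 Ω.
Step 4 — Series with input arm Z1: Z_in = Z1 + (Z3 || Z2) = 25.25 + j0.839 Ω = 25.27∠1.9° Ω.
Step 5 — Source phasor: V = 33.5∠-90.0° V = 0 - j33.5 V.
Step 6 — Ohm's law: I = V / Z_total = (0 - j33.5) / (25.25 + j0.839) = -0.04403 - j1.325 A.
Step 7 — Convert to polar: |I| = 1.326 A, ∠I = -91.9°.

I = 1.326∠-91.9° A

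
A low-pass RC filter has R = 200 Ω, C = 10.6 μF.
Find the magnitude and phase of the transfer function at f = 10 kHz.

Step 1 — Angular frequency: ω = 2π·1e+04 = 6.283e+04 rad/s.
Step 2 — Transfer function: H(jω) = 1/(1 + jωRC).
Step 3 — Denominator: 1 + jωRC = 1 + j·6.283e+04·200·1.06e-05 = 1 + j133.2.
Step 4 — H = 5.636e-05 - j0.007507.
Step 5 — Magnitude: |H| = 0.007507 (-42.5 dB); phase: φ = -89.6°.

|H| = 0.007507 (-42.5 dB), φ = -89.6°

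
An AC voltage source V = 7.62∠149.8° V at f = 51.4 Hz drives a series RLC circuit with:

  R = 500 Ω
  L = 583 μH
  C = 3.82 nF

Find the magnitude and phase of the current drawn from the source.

Step 1 — Angular frequency: ω = 2π·f = 2π·51.4 = 323 rad/s.
Step 2 — Component impedances:
  R: Z = R = 500 Ω
  L: Z = jωL = j·323·0.000583 = 0 + j0.1883 Ω
  C: Z = 1/(jωC) = -j/(ω·C) = 0 - j8.106e+05 Ω
Step 3 — Series combination: Z_total = R + L + C = 500 - j8.106e+05 Ω = 8.106e+05∠-90.0° Ω.
Step 4 — Source phasor: V = 7.62∠149.8° V = -6.586 + j3.833 V.
Step 5 — Ohm's law: I = V / Z_total = (-6.586 + j3.833) / (500 - j8.106e+05) = -4.734e-06 - j8.122e-06 A.
Step 6 — Convert to polar: |I| = 9.401e-06 A, ∠I = -120.2°.

I = 9.401e-06∠-120.2° A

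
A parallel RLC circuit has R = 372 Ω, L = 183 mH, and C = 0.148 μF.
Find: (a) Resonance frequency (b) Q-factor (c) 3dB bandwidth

Step 1 — Resonance: ω₀ = 1/√(LC) = 1/√(0.183·1.48e-07) = 6076 rad/s.
Step 2 — f₀ = ω₀/(2π) = 967.1 Hz.
Step 3 — Parallel Q: Q = R/(ω₀L) = 372/(6076·0.183) = 0.3345.
Step 4 — Bandwidth: Δω = ω₀/Q = 1.816e+04 rad/s; BW = Δω/(2π) = 2891 Hz.

(a) f₀ = 967.1 Hz  (b) Q = 0.3345  (c) BW = 2891 Hz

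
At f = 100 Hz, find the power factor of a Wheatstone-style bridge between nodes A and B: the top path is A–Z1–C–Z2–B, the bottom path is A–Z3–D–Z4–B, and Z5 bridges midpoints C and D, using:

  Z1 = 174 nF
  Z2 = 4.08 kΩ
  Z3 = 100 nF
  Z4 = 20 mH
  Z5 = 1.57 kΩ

Step 1 — Angular frequency: ω = 2π·f = 2π·100 = 628.3 rad/s.
Step 2 — Component impedances:
  Z1: Z = 1/(jωC) = -j/(ω·C) = 0 - j9147 Ω
  Z2: Z = R = 4080 Ω
  Z3: Z = 1/(jωC) = -j/(ω·C) = 0 - j1.592e+04 Ω
  Z4: Z = jωL = j·628.3·0.02 = 0 + j12.57 Ω
  Z5: Z = R = 1570 Ω
Step 3 — Bridge requires nodal analysis (the Z5 bridge couples midpoints C and D, so the two paths cannot be reduced to a simple series/parallel combination). Setting node B to ground and injecting 1 A at node A, the 3-node admittance system at A, C, D solves to V_A = Z_AB = 456.1 - j5821 Ω = 5839∠-85.5° Ω.
Step 4 — Power factor: PF = cos(φ) = Re(Z)/|Z| = 456.12/5838.5 = 0.07812.
Step 5 — Type: Im(Z) = -5821 ⇒ leading (phase φ = -85.5°).

PF = 0.07812 (leading, φ = -85.5°)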